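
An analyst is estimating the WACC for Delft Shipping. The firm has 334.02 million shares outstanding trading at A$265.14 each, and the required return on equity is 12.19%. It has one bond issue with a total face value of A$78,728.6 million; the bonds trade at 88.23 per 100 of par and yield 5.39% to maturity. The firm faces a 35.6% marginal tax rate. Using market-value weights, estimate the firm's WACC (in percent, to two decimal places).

Market value of equity E = 265.14 × 334.02m = 88562.0628m. Market value of debt D = 78728.6m × 88.23/100 = 69462.24378m.
Total capital V = 88562.0628 + 69462.24378 = 158024.30658.
Equity: weight = 88562.0628/158024.30658 = 0.5604; cost = 12.19%.
Bonds outstanding: weight = 69462.24378/158024.30658 = 0.4396; after-tax cost = 5.39% × (1 − 35.6%) = 3.4712%.
WACC = 0.5604 × 12.1900% + 0.4396 × 3.4712% = 8.3575%.

8.36%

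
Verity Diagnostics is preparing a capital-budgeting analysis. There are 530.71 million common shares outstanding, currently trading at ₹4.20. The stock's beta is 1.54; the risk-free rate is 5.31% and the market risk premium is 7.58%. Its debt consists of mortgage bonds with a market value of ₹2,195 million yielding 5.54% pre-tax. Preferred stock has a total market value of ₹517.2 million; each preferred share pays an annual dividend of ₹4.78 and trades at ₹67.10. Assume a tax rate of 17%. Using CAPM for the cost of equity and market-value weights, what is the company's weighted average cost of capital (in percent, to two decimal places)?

Cost of equity via CAPM: Re = 5.31% + 1.54 × 7.58% = 16.9832%.
Cost of preferred: Rp = 4.78 / 67.1 = 7.1237%.
Market value of equity E = 4.2 × 530.71m = 2228.982m.
Total capital V = 2228.982 + 517.2 + 2195 = 4941.182.
Equity: weight = 2228.982/4941.182 = 0.4511; cost = 16.9832%.
Preferred: weight = 517.2/4941.182 = 0.1047; cost = 7.1237%.
Mortgage bonds: weight = 2195/4941.182 = 0.4442; after-tax cost = 5.54% × (1 − 17%) = 4.5982%.
WACC = 0.4511 × 16.9832% + 0.1047 × 7.1237% + 0.4442 × 4.5982% = 10.4495%.

10.45%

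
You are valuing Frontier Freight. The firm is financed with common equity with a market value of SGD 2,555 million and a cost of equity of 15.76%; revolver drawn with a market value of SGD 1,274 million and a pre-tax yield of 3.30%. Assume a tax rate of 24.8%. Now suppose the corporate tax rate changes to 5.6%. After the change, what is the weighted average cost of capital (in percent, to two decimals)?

After the change:
Total capital V = 2555 + 1274 = 3829.
Equity: weight = 2555/3829 = 0.6673; cost = 15.76%.
Revolver drawn: weight = 1274/3829 = 0.3327; after-tax cost = 3.3% × (1 − 5.6%) = 3.1152%.
WACC = 0.6673 × 15.7600% + 0.3327 × 3.1152% = 11.5528%.

11.55%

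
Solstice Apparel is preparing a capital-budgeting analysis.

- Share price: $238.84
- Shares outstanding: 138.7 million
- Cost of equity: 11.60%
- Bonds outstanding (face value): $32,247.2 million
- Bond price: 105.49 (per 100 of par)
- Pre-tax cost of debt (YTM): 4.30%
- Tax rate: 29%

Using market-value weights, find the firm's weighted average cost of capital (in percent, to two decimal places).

7.27%

Market value of equity E = 238.84 × 138.7m = 33127.108m. Market value of debt D = 32247.2m × 105.49/100 = 34017.57128m.
Total capital V = 33127.108 + 34017.57128 = 67144.67928.
Equity: weight = 33127.108/67144.67928 = 0.4934; cost = 11.6%.
Bonds outstanding: weight = 34017.57128/67144.67928 = 0.5066; after-tax cost = 4.3% × (1 − 29%) = 3.0530%.
WACC = 0.4934 × 11.6000% + 0.5066 × 3.0530% = 7.2698%.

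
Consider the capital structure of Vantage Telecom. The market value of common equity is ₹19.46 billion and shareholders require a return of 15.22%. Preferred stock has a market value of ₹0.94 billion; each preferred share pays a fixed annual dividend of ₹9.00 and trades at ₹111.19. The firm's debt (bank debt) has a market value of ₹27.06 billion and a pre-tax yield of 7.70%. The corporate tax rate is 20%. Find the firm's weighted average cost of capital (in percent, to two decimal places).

9.91%

Cost of preferred: Rp = 9.0 / 111.19 = 8.0943%.
Total capital V = 19.46 + 0.94 + 27.06 = 47.46.
Equity: weight = 19.46/47.46 = 0.4100; cost = 15.22%.
Preferred: weight = 0.94/47.46 = 0.0198; cost = 8.0943%.
Bank debt: weight = 27.06/47.46 = 0.5702; after-tax cost = 7.7% × (1 − 20%) = 6.1600%.
WACC = 0.4100 × 15.2200% + 0.0198 × 8.0943% + 0.5702 × 6.1600% = 9.9132%.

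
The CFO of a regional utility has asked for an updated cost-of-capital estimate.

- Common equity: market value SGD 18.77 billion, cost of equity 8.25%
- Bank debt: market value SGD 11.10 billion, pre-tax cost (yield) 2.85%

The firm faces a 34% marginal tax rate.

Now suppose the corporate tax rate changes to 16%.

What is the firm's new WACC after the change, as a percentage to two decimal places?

6.07%

After the change:
Total capital V = 18.77 + 11.1 = 29.87.
Equity: weight = 18.77/29.87 = 0.6284; cost = 8.25%.
Bank debt: weight = 11.1/29.87 = 0.3716; after-tax cost = 2.85% × (1 − 16%) = 2.3940%.
WACC = 0.6284 × 8.2500% + 0.3716 × 2.3940% = 6.0739%.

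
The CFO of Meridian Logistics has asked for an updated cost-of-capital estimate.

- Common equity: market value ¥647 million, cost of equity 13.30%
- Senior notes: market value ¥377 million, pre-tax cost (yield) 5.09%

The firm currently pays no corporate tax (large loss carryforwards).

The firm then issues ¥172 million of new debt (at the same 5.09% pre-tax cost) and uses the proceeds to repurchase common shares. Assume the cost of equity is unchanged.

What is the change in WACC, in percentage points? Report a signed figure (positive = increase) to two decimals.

Current WACC:
Total capital V = 647 + 377 = 1024.
Equity: weight = 647/1024 = 0.6318; cost = 13.3%.
Senior notes: weight = 377/1024 = 0.3682; after-tax cost = 5.09% × (1 − 0%) = 5.0900%.
WACC = 0.6318 × 13.3000% + 0.3682 × 5.0900% = 10.2774%.
After the change:
Total capital V = 475 + 549 = 1024.
Equity: weight = 475/1024 = 0.4639; cost = 13.3%.
Senior notes: weight = 549/1024 = 0.5361; after-tax cost = 5.09% × (1 − 0%) = 5.0900%.
WACC = 0.4639 × 13.3000% + 0.5361 × 5.0900% = 8.8983%.
Change in WACC = 8.8983% − 10.2774% = -1.3790 pp.

-1.38 pp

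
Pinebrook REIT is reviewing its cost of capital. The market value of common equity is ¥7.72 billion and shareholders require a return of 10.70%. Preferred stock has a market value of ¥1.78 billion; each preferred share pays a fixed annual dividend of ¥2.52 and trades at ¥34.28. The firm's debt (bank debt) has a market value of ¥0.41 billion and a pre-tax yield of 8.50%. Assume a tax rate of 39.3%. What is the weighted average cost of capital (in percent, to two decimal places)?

Cost of preferred: Rp = 2.52 / 34.28 = 7.3512%.
Total capital V = 7.72 + 1.78 + 0.41 = 9.91.
Equity: weight = 7.72/9.91 = 0.7790; cost = 10.7%.
Preferred: weight = 1.78/9.91 = 0.1796; cost = 7.3512%.
Bank debt: weight = 0.41/9.91 = 0.0414; after-tax cost = 8.5% × (1 − 39.3%) = 5.1595%.
WACC = 0.7790 × 10.7000% + 0.1796 × 7.3512% + 0.0414 × 5.1595% = 9.8693%.

9.87%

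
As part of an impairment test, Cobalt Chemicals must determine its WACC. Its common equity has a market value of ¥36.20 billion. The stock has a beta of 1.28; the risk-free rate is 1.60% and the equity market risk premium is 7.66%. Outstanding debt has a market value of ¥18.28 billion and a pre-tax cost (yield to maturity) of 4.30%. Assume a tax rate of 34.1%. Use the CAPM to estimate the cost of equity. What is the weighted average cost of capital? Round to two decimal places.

Cost of equity via CAPM: Re = 1.6% + 1.28 × 7.66% = 11.4048%.
Total capital V = 36.2 + 18.28 = 54.48.
Equity: weight = 36.2/54.48 = 0.6645; cost = 11.4048%.
Debt: weight = 18.28/54.48 = 0.3355; after-tax cost = 4.3% × (1 − 34.1%) = 2.8337%.
WACC = 0.6645 × 11.4048% + 0.3355 × 2.8337% = 8.5289%.

8.53%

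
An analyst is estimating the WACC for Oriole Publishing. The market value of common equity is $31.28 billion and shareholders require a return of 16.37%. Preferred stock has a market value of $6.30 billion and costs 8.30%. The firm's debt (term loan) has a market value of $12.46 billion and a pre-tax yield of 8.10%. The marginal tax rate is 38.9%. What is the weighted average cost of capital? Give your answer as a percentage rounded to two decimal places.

Total capital V = 31.28 + 6.3 + 12.46 = 50.04.
Equity: weight = 31.28/50.04 = 0.6251; cost = 16.37%.
Preferred: weight = 6.3/50.04 = 0.1259; cost = 8.3%.
Term loan: weight = 12.46/50.04 = 0.2490; after-tax cost = 8.1% × (1 − 38.9%) = 4.9491%.
WACC = 0.6251 × 16.3700% + 0.1259 × 8.3000% + 0.2490 × 4.9491% = 12.5102%.

12.51%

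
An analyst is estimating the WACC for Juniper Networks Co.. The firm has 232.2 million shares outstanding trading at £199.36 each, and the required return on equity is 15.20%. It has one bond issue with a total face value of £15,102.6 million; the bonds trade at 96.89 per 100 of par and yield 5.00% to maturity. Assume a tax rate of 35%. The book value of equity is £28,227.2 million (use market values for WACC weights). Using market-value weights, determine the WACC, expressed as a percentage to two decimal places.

Market value of equity E = 199.36 × 232.2m = 46291.392m. Market value of debt D = 15102.6m × 96.89/100 = 14632.90914m.
Total capital V = 46291.392 + 14632.90914 = 60924.30114.
Equity: weight = 46291.392/60924.30114 = 0.7598; cost = 15.2%.
Bonds outstanding: weight = 14632.90914/60924.30114 = 0.2402; after-tax cost = 5% × (1 − 35%) = 3.2500%.
WACC = 0.7598 × 15.2000% + 0.2402 × 3.2500% = 12.3298%.

12.33%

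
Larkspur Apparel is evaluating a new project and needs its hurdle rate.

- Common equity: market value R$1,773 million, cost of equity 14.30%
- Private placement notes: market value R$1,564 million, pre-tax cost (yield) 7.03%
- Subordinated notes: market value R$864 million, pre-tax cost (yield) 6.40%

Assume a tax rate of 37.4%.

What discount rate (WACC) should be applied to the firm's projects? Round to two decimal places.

Total capital V = 1773 + 1564 + 864 = 4201.
Equity: weight = 1773/4201 = 0.4220; cost = 14.3%.
Private placement notes: weight = 1564/4201 = 0.3723; after-tax cost = 7.03% × (1 − 37.4%) = 4.4008%.
Subordinated notes: weight = 864/4201 = 0.2057; after-tax cost = 6.4% × (1 − 37.4%) = 4.0064%.
WACC = 0.4220 × 14.3000% + 0.3723 × 4.4008% + 0.2057 × 4.0064% = 8.4976%.

8.50%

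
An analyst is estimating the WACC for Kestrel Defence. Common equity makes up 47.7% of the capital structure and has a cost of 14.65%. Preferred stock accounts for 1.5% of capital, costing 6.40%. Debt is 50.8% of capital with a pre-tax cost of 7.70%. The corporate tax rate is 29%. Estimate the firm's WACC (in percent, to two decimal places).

9.86%

After-tax cost of debt = 7.7% × (1 − 29%) = 5.4670%.
WACC = 0.477 × 14.6500% + 0.015 × 6.4000% + 0.508 × 5.4670% = 9.8613%.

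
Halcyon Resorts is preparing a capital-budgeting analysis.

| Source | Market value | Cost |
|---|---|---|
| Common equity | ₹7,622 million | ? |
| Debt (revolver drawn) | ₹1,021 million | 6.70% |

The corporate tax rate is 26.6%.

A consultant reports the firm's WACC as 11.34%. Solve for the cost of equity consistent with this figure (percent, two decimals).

12.20%

Total capital V = 7622 + 1021 = 8643.
Equity weight = 7622/8643 = 0.8819.
Revolver drawn weight = 1021/8643 = 0.1181.
Debt contribution = 0.1181 × 6.7% × (1 − 26.6%) = 0.5809%.
Required equity contribution = 11.34% − 0.5809% = 10.7591%.
Re = 10.7591% / 0.8819 = 12.2003%.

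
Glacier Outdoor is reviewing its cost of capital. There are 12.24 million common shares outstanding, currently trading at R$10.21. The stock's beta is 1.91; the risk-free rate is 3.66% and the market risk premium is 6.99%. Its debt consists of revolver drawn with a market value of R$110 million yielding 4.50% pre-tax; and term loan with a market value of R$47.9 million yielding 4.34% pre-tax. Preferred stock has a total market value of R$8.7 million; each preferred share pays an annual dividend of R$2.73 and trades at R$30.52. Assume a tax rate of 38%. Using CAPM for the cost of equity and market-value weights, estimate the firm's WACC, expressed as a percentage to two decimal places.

Cost of equity via CAPM: Re = 3.66% + 1.91 × 6.99% = 17.0109%.
Cost of preferred: Rp = 2.73 / 30.52 = 8.9450%.
Market value of equity E = 10.21 × 12.24m = 124.9704m.
Total capital V = 124.9704 + 8.7 + 110 + 47.9 = 291.5704.
Equity: weight = 124.9704/291.5704 = 0.4286; cost = 17.0109%.
Preferred: weight = 8.7/291.5704 = 0.0298; cost = 8.945%.
Revolver drawn: weight = 110/291.5704 = 0.3773; after-tax cost = 4.5% × (1 − 38%) = 2.7900%.
Term loan: weight = 47.9/291.5704 = 0.1643; after-tax cost = 4.34% × (1 − 38%) = 2.6908%.
WACC = 0.4286 × 17.0109% + 0.0298 × 8.9450% + 0.3773 × 2.7900% + 0.1643 × 2.6908% = 9.0526%.

9.05%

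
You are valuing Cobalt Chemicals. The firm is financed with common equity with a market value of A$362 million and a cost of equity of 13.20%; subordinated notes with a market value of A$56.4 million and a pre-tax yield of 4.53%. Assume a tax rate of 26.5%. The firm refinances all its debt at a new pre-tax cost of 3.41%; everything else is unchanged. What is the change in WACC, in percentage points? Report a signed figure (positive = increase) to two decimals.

Current WACC:
Total capital V = 362 + 56.4 = 418.4.
Equity: weight = 362/418.4 = 0.8652; cost = 13.2%.
Subordinated notes: weight = 56.4/418.4 = 0.1348; after-tax cost = 4.53% × (1 − 26.5%) = 3.3296%.
WACC = 0.8652 × 13.2000% + 0.1348 × 3.3296% = 11.8695%.
After the change:
Total capital V = 362 + 56.4 = 418.4.
Equity: weight = 362/418.4 = 0.8652; cost = 13.2%.
Subordinated notes: weight = 56.4/418.4 = 0.1348; after-tax cost = 3.41% × (1 − 26.5%) = 2.5063%.
WACC = 0.8652 × 13.2000% + 0.1348 × 2.5063% = 11.7585%.
Change in WACC = 11.7585% − 11.8695% = -0.1110 pp.

-0.11 pp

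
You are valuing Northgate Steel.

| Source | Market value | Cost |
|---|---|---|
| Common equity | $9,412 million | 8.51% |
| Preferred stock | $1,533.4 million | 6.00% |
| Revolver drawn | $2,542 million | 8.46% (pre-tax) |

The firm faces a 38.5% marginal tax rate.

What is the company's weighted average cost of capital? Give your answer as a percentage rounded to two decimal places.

7.60%

Total capital V = 9412 + 1533.4 + 2542 = 13487.4.
Equity: weight = 9412/13487.4 = 0.6978; cost = 8.51%.
Preferred: weight = 1533.4/13487.4 = 0.1137; cost = 6%.
Revolver drawn: weight = 2542/13487.4 = 0.1885; after-tax cost = 8.46% × (1 − 38.5%) = 5.2029%.
WACC = 0.6978 × 8.5100% + 0.1137 × 6.0000% + 0.1885 × 5.2029% = 7.6013%.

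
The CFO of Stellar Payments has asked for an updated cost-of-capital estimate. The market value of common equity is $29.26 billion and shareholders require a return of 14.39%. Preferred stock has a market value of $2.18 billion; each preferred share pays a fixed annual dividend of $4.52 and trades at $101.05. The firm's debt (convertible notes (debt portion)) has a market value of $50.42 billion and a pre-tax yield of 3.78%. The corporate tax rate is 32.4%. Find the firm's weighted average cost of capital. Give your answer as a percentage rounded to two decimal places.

6.84%

Cost of preferred: Rp = 4.52 / 101.05 = 4.4730%.
Total capital V = 29.26 + 2.18 + 50.42 = 81.86.
Equity: weight = 29.26/81.86 = 0.3574; cost = 14.39%.
Preferred: weight = 2.18/81.86 = 0.0266; cost = 4.473%.
Convertible notes (debt portion): weight = 50.42/81.86 = 0.6159; after-tax cost = 3.78% × (1 − 32.4%) = 2.5553%.
WACC = 0.3574 × 14.3900% + 0.0266 × 4.4730% + 0.6159 × 2.5553% = 6.8365%.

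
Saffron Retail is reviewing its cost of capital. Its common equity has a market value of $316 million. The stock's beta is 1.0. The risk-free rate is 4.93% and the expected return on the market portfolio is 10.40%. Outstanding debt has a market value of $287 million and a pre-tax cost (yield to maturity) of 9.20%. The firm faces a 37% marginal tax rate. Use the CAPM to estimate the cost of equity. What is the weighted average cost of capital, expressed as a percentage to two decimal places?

Market risk premium = 10.4% − 4.93% = 5.47%.
Cost of equity via CAPM: Re = 4.93% + 1.0 × 5.47% = 10.4000%.
Total capital V = 316 + 287 = 603.
Equity: weight = 316/603 = 0.5240; cost = 10.4%.
Debt: weight = 287/603 = 0.4760; after-tax cost = 9.2% × (1 − 37%) = 5.7960%.
WACC = 0.5240 × 10.4000% + 0.4760 × 5.7960% = 8.2087%.

8.21%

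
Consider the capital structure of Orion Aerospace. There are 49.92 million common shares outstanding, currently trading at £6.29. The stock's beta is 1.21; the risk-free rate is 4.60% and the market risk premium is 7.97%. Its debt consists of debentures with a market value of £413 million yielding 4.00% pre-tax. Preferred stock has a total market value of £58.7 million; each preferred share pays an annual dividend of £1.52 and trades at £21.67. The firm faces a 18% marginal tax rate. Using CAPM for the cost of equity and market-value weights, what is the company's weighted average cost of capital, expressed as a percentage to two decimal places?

Cost of equity via CAPM: Re = 4.6% + 1.21 × 7.97% = 14.2437%.
Cost of preferred: Rp = 1.52 / 21.67 = 7.0143%.
Market value of equity E = 6.29 × 49.92m = 313.9968m.
Total capital V = 313.9968 + 58.7 + 413 = 785.6968.
Equity: weight = 313.9968/785.6968 = 0.3996; cost = 14.2437%.
Preferred: weight = 58.7/785.6968 = 0.0747; cost = 7.0143%.
Debentures: weight = 413/785.6968 = 0.5256; after-tax cost = 4% × (1 − 18%) = 3.2800%.
WACC = 0.3996 × 14.2437% + 0.0747 × 7.0143% + 0.5256 × 3.2800% = 7.9405%.

7.94%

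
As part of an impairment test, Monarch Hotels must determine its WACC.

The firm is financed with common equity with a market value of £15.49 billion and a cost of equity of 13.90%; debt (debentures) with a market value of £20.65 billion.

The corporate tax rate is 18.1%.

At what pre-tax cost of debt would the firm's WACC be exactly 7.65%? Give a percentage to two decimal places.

Total capital V = 15.49 + 20.65 = 36.14.
Equity weight = 15.49/36.14 = 0.4286.
Debentures weight = 20.65/36.14 = 0.5714.
Equity contribution = 0.4286 × 13.9% = 5.9577%.
Remaining for debt = 7.65% − 5.9577% = 1.6923%.
Rd × (1 − 18.1%) × 0.5714 = 1.6923%  ⇒  Rd = 3.6163%.

3.62%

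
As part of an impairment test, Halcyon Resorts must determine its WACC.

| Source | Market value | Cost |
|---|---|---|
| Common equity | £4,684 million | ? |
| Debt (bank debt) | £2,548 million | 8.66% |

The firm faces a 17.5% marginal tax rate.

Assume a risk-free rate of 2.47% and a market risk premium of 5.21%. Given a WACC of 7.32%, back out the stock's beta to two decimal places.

0.95

Total capital V = 4684 + 2548 = 7232.
Equity weight = 4684/7232 = 0.6477.
Bank debt weight = 2548/7232 = 0.3523.
Debt contribution = 0.3523 × 8.66% × (1 − 17.5%) = 2.5172%.
Required equity contribution = 7.32% − 2.5172% = 4.8028%  ⇒  Re = 7.4155%.
CAPM: 7.4155% = 2.47% + β × 5.21%  ⇒  β = 0.9492.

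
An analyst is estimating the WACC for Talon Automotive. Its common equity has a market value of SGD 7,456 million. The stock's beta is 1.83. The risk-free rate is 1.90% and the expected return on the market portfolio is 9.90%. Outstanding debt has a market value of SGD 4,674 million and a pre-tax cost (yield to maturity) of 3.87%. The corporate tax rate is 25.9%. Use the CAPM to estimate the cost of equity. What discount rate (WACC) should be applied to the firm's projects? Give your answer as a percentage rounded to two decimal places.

11.27%

Market risk premium = 9.9% − 1.9% = 8.0%.
Cost of equity via CAPM: Re = 1.9% + 1.83 × 8.0% = 16.5400%.
Total capital V = 7456 + 4674 = 12130.
Equity: weight = 7456/12130 = 0.6147; cost = 16.54%.
Debt: weight = 4674/12130 = 0.3853; after-tax cost = 3.87% × (1 − 25.9%) = 2.8677%.
WACC = 0.6147 × 16.5400% + 0.3853 × 2.8677% = 11.2717%.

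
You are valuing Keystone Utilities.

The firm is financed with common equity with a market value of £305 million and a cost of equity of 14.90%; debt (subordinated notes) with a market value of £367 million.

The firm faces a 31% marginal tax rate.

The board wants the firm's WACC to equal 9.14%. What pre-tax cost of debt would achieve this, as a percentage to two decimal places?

6.31%

Total capital V = 305 + 367 = 672.
Equity weight = 305/672 = 0.4539.
Subordinated notes weight = 367/672 = 0.5461.
Equity contribution = 0.4539 × 14.9% = 6.7626%.
Remaining for debt = 9.14% − 6.7626% = 2.3774%.
Rd × (1 − 31%) × 0.5461 = 2.3774%  ⇒  Rd = 6.3088%.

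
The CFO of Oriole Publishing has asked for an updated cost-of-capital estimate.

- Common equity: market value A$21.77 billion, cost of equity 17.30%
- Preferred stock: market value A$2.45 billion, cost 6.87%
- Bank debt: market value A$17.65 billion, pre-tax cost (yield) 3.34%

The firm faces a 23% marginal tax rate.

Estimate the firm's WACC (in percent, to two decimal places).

Total capital V = 21.77 + 2.45 + 17.65 = 41.87.
Equity: weight = 21.77/41.87 = 0.5199; cost = 17.3%.
Preferred: weight = 2.45/41.87 = 0.0585; cost = 6.87%.
Bank debt: weight = 17.65/41.87 = 0.4215; after-tax cost = 3.34% × (1 − 23%) = 2.5718%.
WACC = 0.5199 × 17.3000% + 0.0585 × 6.8700% + 0.4215 × 2.5718% = 10.4811%.

10.48%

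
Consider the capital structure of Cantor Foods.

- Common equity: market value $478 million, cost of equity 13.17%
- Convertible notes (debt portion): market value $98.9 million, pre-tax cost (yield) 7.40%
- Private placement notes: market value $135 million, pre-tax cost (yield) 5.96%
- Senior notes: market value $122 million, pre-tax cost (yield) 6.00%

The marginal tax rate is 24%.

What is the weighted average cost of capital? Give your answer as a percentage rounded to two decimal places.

9.62%

Total capital V = 478 + 98.9 + 135 + 122 = 833.9.
Equity: weight = 478/833.9 = 0.5732; cost = 13.17%.
Convertible notes (debt portion): weight = 98.9/833.9 = 0.1186; after-tax cost = 7.4% × (1 − 24%) = 5.6240%.
Private placement notes: weight = 135/833.9 = 0.1619; after-tax cost = 5.96% × (1 − 24%) = 4.5296%.
Senior notes: weight = 122/833.9 = 0.1463; after-tax cost = 6% × (1 − 24%) = 4.5600%.
WACC = 0.5732 × 13.1700% + 0.1186 × 5.6240% + 0.1619 × 4.5296% + 0.1463 × 4.5600% = 9.6166%.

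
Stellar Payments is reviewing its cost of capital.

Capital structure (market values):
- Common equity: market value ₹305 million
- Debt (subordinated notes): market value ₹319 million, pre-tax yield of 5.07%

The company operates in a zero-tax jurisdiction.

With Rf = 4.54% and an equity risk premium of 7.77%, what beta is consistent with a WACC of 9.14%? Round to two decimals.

1.14

Total capital V = 305 + 319 = 624.
Equity weight = 305/624 = 0.4888.
Subordinated notes weight = 319/624 = 0.5112.
Debt contribution = 0.5112 × 5.07% × (1 − 0%) = 2.5919%.
Required equity contribution = 9.14% − 2.5919% = 6.5481%  ⇒  Re = 13.3968%.
CAPM: 13.3968% = 4.54% + β × 7.77%  ⇒  β = 1.1399.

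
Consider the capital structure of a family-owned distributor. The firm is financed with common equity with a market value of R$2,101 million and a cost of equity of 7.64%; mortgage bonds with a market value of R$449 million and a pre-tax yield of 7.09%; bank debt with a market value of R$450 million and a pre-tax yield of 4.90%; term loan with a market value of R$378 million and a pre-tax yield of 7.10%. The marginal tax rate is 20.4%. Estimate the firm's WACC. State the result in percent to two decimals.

6.65%

Total capital V = 2101 + 449 + 450 + 378 = 3378.
Equity: weight = 2101/3378 = 0.6220; cost = 7.64%.
Mortgage bonds: weight = 449/3378 = 0.1329; after-tax cost = 7.09% × (1 − 20.4%) = 5.6436%.
Bank debt: weight = 450/3378 = 0.1332; after-tax cost = 4.9% × (1 − 20.4%) = 3.9004%.
Term loan: weight = 378/3378 = 0.1119; after-tax cost = 7.1% × (1 − 20.4%) = 5.6516%.
WACC = 0.6220 × 7.6400% + 0.1329 × 5.6436% + 0.1332 × 3.9004% + 0.1119 × 5.6516% = 6.6540%.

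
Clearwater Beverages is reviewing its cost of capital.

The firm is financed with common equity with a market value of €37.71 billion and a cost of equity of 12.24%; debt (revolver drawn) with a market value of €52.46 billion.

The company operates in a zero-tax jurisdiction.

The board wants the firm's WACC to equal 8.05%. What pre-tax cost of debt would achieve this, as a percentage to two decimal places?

5.04%

Total capital V = 37.71 + 52.46 = 90.17.
Equity weight = 37.71/90.17 = 0.4182.
Revolver drawn weight = 52.46/90.17 = 0.5818.
Equity contribution = 0.4182 × 12.24% = 5.1189%.
Remaining for debt = 8.05% − 5.1189% = 2.9311%.
Rd × (1 − 0%) × 0.5818 = 2.9311%  ⇒  Rd = 5.0381%.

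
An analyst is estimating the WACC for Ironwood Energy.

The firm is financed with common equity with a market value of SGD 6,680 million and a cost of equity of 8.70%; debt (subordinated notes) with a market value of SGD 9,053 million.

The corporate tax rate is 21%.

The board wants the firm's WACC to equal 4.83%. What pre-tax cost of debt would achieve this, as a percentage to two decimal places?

Total capital V = 6680 + 9053 = 15733.
Equity weight = 6680/15733 = 0.4246.
Subordinated notes weight = 9053/15733 = 0.5754.
Equity contribution = 0.4246 × 8.7% = 3.6939%.
Remaining for debt = 4.83% − 3.6939% = 1.1361%.
Rd × (1 − 21%) × 0.5754 = 1.1361%  ⇒  Rd = 2.4993%.

2.50%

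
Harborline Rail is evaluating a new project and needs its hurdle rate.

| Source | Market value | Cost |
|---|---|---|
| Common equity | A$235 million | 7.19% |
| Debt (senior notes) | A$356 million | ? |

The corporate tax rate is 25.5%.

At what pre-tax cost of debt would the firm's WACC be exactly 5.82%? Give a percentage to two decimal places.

Total capital V = 235 + 356 = 591.
Equity weight = 235/591 = 0.3976.
Senior notes weight = 356/591 = 0.6024.
Equity contribution = 0.3976 × 7.19% = 2.8590%.
Remaining for debt = 5.82% − 2.8590% = 2.9610%.
Rd × (1 − 25.5%) × 0.6024 = 2.9610%  ⇒  Rd = 6.5982%.

6.60%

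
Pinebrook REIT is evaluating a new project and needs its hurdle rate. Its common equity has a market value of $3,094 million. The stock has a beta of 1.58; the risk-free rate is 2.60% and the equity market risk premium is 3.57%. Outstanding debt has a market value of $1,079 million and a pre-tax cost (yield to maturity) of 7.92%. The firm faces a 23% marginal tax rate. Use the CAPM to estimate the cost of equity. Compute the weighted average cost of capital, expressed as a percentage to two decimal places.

Cost of equity via CAPM: Re = 2.6% + 1.58 × 3.57% = 8.2406%.
Total capital V = 3094 + 1079 = 4173.
Equity: weight = 3094/4173 = 0.7414; cost = 8.2406%.
Debt: weight = 1079/4173 = 0.2586; after-tax cost = 7.92% × (1 − 23%) = 6.0984%.
WACC = 0.7414 × 8.2406% + 0.2586 × 6.0984% = 7.6867%.

7.69%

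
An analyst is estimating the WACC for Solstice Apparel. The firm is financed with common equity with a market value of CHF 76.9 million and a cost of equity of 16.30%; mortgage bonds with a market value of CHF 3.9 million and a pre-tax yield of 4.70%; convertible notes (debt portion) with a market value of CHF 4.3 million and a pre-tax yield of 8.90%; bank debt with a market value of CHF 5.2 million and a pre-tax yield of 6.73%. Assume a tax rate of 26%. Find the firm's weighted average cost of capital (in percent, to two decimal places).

14.63%

Total capital V = 76.9 + 3.9 + 4.3 + 5.2 = 90.3.
Equity: weight = 76.9/90.3 = 0.8516; cost = 16.3%.
Mortgage bonds: weight = 3.9/90.3 = 0.0432; after-tax cost = 4.7% × (1 − 26%) = 3.4780%.
Convertible notes (debt portion): weight = 4.3/90.3 = 0.0476; after-tax cost = 8.9% × (1 − 26%) = 6.5860%.
Bank debt: weight = 5.2/90.3 = 0.0576; after-tax cost = 6.73% × (1 − 26%) = 4.9802%.
WACC = 0.8516 × 16.3000% + 0.0432 × 3.4780% + 0.0476 × 6.5860% + 0.0576 × 4.9802% = 14.6318%.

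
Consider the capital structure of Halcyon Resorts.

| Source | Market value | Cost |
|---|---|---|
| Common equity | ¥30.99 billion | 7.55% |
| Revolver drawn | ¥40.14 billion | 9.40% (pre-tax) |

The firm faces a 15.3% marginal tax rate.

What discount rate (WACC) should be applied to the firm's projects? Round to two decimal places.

Total capital V = 30.99 + 40.14 = 71.13.
Equity: weight = 30.99/71.13 = 0.4357; cost = 7.55%.
Revolver drawn: weight = 40.14/71.13 = 0.5643; after-tax cost = 9.4% × (1 − 15.3%) = 7.9618%.
WACC = 0.4357 × 7.5500% + 0.5643 × 7.9618% = 7.7824%.

7.78%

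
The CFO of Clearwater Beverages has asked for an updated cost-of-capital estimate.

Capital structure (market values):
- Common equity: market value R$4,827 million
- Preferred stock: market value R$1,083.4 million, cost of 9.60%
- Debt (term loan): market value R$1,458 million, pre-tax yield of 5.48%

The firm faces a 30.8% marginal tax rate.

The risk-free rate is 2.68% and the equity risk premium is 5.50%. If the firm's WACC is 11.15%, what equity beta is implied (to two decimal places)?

Total capital V = 4827 + 1083.4 + 1458 = 7368.4.
Equity weight = 4827/7368.4 = 0.6551.
Preferred weight = 1083.4/7368.4 = 0.1470.
Term loan weight = 1458/7368.4 = 0.1979.
Debt contribution = 0.1979 × 5.48% × (1 − 30.8%) = 0.7504%.
Preferred contribution = 0.1470 × 9.6% = 1.4115%.
Required equity contribution = 11.15% − 2.1619% = 8.9881%  ⇒  Re = 13.7203%.
CAPM: 13.7203% = 2.68% + β × 5.5%  ⇒  β = 2.0073.

2.01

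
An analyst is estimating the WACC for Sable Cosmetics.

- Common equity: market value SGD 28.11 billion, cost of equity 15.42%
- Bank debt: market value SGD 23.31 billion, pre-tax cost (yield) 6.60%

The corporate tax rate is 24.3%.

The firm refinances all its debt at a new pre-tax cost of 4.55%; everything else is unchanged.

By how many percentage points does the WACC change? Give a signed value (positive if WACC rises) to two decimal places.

-0.70 pp

Current WACC:
Total capital V = 28.11 + 23.31 = 51.42.
Equity: weight = 28.11/51.42 = 0.5467; cost = 15.42%.
Bank debt: weight = 23.31/51.42 = 0.4533; after-tax cost = 6.6% × (1 − 24.3%) = 4.9962%.
WACC = 0.5467 × 15.4200% + 0.4533 × 4.9962% = 10.6946%.
After the change:
Total capital V = 28.11 + 23.31 = 51.42.
Equity: weight = 28.11/51.42 = 0.5467; cost = 15.42%.
Bank debt: weight = 23.31/51.42 = 0.4533; after-tax cost = 4.55% × (1 − 24.3%) = 3.4444%.
WACC = 0.5467 × 15.4200% + 0.4533 × 3.4444% = 9.9911%.
Change in WACC = 9.9911% − 10.6946% = -0.7035 pp.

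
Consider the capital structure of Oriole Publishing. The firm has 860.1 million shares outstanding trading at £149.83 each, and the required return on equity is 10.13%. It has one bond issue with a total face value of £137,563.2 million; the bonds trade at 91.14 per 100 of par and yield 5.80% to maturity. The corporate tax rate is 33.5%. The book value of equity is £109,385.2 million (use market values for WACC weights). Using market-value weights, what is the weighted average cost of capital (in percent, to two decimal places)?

Market value of equity E = 149.83 × 860.1m = 128868.783m. Market value of debt D = 137563.2m × 91.14/100 = 125375.10048m.
Total capital V = 128868.783 + 125375.10048 = 254243.88348.
Equity: weight = 128868.783/254243.88348 = 0.5069; cost = 10.13%.
Bonds outstanding: weight = 125375.10048/254243.88348 = 0.4931; after-tax cost = 5.8% × (1 − 33.5%) = 3.8570%.
WACC = 0.5069 × 10.1300% + 0.4931 × 3.8570% = 7.0366%.

7.04%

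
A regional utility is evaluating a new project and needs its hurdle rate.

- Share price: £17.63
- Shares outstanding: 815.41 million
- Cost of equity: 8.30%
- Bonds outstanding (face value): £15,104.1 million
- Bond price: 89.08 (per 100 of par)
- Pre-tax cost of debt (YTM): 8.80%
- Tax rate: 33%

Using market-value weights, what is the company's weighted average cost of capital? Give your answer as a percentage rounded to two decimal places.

7.14%

Market value of equity E = 17.63 × 815.41m = 14375.6783m. Market value of debt D = 15104.1m × 89.08/100 = 13454.73228m.
Total capital V = 14375.6783 + 13454.73228 = 27830.41058.
Equity: weight = 14375.6783/27830.41058 = 0.5165; cost = 8.3%.
Bonds outstanding: weight = 13454.73228/27830.41058 = 0.4835; after-tax cost = 8.8% × (1 − 33%) = 5.8960%.
WACC = 0.5165 × 8.3000% + 0.4835 × 5.8960% = 7.1378%.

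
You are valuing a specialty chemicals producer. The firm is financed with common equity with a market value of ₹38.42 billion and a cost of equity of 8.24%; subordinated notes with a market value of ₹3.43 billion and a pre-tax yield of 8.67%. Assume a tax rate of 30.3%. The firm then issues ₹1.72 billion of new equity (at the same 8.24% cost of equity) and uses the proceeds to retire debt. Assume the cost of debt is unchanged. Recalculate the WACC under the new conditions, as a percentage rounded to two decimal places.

8.15%

After the change:
Total capital V = 40.14 + 1.71 = 41.85.
Equity: weight = 40.14/41.85 = 0.9591; cost = 8.24%.
Subordinated notes: weight = 1.71/41.85 = 0.0409; after-tax cost = 8.67% × (1 − 30.3%) = 6.0430%.
WACC = 0.9591 × 8.2400% + 0.0409 × 6.0430% = 8.1502%.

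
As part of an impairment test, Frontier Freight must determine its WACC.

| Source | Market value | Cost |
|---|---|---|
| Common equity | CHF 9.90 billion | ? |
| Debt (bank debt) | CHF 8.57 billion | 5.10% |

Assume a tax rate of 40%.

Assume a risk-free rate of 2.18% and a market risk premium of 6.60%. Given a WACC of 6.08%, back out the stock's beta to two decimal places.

0.99

Total capital V = 9.9 + 8.57 = 18.47.
Equity weight = 9.9/18.47 = 0.5360.
Bank debt weight = 8.57/18.47 = 0.4640.
Debt contribution = 0.4640 × 5.1% × (1 − 40%) = 1.4198%.
Required equity contribution = 6.08% − 1.4198% = 4.6602%  ⇒  Re = 8.6943%.
CAPM: 8.6943% = 2.18% + β × 6.6%  ⇒  β = 0.9870.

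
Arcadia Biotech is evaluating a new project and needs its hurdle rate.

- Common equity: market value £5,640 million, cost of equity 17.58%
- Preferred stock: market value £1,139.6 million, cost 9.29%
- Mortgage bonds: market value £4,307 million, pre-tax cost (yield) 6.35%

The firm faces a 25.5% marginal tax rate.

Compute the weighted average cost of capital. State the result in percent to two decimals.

Total capital V = 5640 + 1139.6 + 4307 = 11086.6.
Equity: weight = 5640/11086.6 = 0.5087; cost = 17.58%.
Preferred: weight = 1139.6/11086.6 = 0.1028; cost = 9.29%.
Mortgage bonds: weight = 4307/11086.6 = 0.3885; after-tax cost = 6.35% × (1 − 25.5%) = 4.7307%.
WACC = 0.5087 × 17.5800% + 0.1028 × 9.2900% + 0.3885 × 4.7307% = 11.7361%.

11.74%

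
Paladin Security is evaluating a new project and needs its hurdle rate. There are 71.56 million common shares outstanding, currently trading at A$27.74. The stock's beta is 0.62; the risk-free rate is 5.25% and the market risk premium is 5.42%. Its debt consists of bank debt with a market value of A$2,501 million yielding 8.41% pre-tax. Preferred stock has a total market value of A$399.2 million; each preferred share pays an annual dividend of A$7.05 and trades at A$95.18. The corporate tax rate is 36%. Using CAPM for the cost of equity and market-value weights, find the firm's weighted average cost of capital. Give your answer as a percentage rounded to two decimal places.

6.86%

Cost of equity via CAPM: Re = 5.25% + 0.62 × 5.42% = 8.6104%.
Cost of preferred: Rp = 7.05 / 95.18 = 7.4070%.
Market value of equity E = 27.74 × 71.56m = 1985.0744m.
Total capital V = 1985.0744 + 399.2 + 2501 = 4885.2744.
Equity: weight = 1985.0744/4885.2744 = 0.4063; cost = 8.6104%.
Preferred: weight = 399.2/4885.2744 = 0.0817; cost = 7.407%.
Bank debt: weight = 2501/4885.2744 = 0.5119; after-tax cost = 8.41% × (1 − 36%) = 5.3824%.
WACC = 0.4063 × 8.6104% + 0.0817 × 7.4070% + 0.5119 × 5.3824% = 6.8595%.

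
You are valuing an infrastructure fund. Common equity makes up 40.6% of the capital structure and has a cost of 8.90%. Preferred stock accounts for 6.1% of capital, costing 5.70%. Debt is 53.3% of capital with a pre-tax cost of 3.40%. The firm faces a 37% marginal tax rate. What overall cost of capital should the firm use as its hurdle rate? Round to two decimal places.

After-tax cost of debt = 3.4% × (1 − 37%) = 2.1420%.
WACC = 0.406 × 8.9000% + 0.061 × 5.7000% + 0.533 × 2.1420% = 5.1028%.

5.10%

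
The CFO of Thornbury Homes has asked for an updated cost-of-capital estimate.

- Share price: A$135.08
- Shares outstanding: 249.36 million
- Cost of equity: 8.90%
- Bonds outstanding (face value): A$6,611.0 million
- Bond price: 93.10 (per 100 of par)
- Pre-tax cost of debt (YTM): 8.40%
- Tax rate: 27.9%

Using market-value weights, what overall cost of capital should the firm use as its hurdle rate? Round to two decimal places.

Market value of equity E = 135.08 × 249.36m = 33683.5488m. Market value of debt D = 6611m × 93.1/100 = 6154.841m.
Total capital V = 33683.5488 + 6154.841 = 39838.3898.
Equity: weight = 33683.5488/39838.3898 = 0.8455; cost = 8.9%.
Bonds outstanding: weight = 6154.841/39838.3898 = 0.1545; after-tax cost = 8.4% × (1 − 27.9%) = 6.0564%.
WACC = 0.8455 × 8.9000% + 0.1545 × 6.0564% = 8.4607%.

8.46%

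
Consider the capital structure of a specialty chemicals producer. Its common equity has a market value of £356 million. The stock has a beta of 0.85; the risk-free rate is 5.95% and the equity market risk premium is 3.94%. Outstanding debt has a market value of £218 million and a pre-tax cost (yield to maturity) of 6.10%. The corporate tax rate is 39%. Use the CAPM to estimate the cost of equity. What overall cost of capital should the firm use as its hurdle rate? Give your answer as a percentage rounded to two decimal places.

Cost of equity via CAPM: Re = 5.95% + 0.85 × 3.94% = 9.2990%.
Total capital V = 356 + 218 = 574.
Equity: weight = 356/574 = 0.6202; cost = 9.299%.
Debt: weight = 218/574 = 0.3798; after-tax cost = 6.1% × (1 − 39%) = 3.7210%.
WACC = 0.6202 × 9.2990% + 0.3798 × 3.7210% = 7.1805%.

7.18%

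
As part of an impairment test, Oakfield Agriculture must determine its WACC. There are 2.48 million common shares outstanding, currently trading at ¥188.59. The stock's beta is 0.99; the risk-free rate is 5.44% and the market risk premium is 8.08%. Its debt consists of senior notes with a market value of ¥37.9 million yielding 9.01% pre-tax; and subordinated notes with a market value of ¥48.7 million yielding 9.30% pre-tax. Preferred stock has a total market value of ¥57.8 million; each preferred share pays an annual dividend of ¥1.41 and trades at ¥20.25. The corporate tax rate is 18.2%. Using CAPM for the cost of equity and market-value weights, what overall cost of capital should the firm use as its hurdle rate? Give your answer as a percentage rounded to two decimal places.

Cost of equity via CAPM: Re = 5.44% + 0.99 × 8.08% = 13.4392%.
Cost of preferred: Rp = 1.41 / 20.25 = 6.9630%.
Market value of equity E = 188.59 × 2.48m = 467.7032m.
Total capital V = 467.7032 + 57.8 + 37.9 + 48.7 = 612.1032.
Equity: weight = 467.7032/612.1032 = 0.7641; cost = 13.4392%.
Preferred: weight = 57.8/612.1032 = 0.0944; cost = 6.963%.
Senior notes: weight = 37.9/612.1032 = 0.0619; after-tax cost = 9.01% × (1 − 18.2%) = 7.3702%.
Subordinated notes: weight = 48.7/612.1032 = 0.0796; after-tax cost = 9.3% × (1 − 18.2%) = 7.6074%.
WACC = 0.7641 × 13.4392% + 0.0944 × 6.9630% + 0.0619 × 7.3702% + 0.0796 × 7.6074% = 11.9879%.

11.99%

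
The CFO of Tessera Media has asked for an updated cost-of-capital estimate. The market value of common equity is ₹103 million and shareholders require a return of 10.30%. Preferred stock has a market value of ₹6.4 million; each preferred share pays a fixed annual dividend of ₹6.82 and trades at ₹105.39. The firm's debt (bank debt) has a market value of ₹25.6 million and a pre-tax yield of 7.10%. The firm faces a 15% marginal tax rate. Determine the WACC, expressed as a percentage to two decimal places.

9.31%

Cost of preferred: Rp = 6.82 / 105.39 = 6.4712%.
Total capital V = 103 + 6.4 + 25.6 = 135.
Equity: weight = 103/135 = 0.7630; cost = 10.3%.
Preferred: weight = 6.4/135 = 0.0474; cost = 6.4712%.
Bank debt: weight = 25.6/135 = 0.1896; after-tax cost = 7.1% × (1 − 15%) = 6.0350%.
WACC = 0.7630 × 10.3000% + 0.0474 × 6.4712% + 0.1896 × 6.0350% = 9.3097%.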